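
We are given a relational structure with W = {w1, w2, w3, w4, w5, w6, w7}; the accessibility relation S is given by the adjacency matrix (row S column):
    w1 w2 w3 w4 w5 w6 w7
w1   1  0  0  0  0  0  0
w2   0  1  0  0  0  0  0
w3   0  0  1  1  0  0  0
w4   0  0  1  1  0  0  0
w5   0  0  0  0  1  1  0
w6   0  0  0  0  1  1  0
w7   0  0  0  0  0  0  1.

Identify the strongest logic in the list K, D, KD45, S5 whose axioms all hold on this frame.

S5

Serial (axiom D): yes — every world has a successor (e.g. w1 S w1).
Euclidean (axiom 5): yes — any two successors of a common world are S-related.
Transitive (axiom 4): yes — every two-step S-path is closed by a direct edge.
Reflexive (axiom T): yes — every world is S-related to itself.
So F validates K, D, KD45, S5. The strongest is S5.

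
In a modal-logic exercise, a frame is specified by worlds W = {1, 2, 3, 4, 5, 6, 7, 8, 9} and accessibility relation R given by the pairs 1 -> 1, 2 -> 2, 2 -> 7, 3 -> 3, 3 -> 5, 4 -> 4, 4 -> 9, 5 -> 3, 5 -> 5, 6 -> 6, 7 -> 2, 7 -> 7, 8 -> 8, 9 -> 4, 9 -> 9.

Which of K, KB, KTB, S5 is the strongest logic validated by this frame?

S5

Symmetric (axiom B): yes — every pair in R has its reverse in R.
Reflexive (axiom T): yes — every world is R-related to itself.
Euclidean (axiom 5): yes — any two successors of a common world are R-related.
So F validates K, KB, KTB, S5. The strongest is S5.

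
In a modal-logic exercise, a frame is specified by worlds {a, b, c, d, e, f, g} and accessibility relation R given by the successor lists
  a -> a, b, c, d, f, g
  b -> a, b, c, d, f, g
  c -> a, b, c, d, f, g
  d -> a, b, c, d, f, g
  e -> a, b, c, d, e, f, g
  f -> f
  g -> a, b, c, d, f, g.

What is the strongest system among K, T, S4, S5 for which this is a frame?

Reflexive (axiom T): yes — every world is R-related to itself.
Transitive (axiom 4): yes — every two-step R-path is closed by a direct edge.
Euclidean (axiom 5): no — a R f and a R b, but not f R b.
So F validates K, T, S4; S5 would additionally require R to be Euclidean. The strongest is S4.

S4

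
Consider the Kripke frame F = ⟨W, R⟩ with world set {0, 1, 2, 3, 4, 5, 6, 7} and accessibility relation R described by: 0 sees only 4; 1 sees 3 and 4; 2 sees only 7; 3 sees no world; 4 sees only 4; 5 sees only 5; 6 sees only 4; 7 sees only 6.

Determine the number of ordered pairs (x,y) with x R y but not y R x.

Enumerating: (0,4), (1,3), (1,4), (2,7), (6,4), (7,6).

6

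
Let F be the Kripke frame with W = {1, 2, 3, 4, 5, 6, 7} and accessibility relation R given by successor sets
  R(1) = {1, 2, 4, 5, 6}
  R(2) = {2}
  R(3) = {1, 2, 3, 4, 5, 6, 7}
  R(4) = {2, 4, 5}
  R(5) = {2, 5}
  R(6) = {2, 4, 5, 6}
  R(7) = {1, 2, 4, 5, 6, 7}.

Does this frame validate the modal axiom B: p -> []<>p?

The schema B characterises exactly the symmetric frames.
Symmetric: no — 1 R 2 but not 2 R 1.

No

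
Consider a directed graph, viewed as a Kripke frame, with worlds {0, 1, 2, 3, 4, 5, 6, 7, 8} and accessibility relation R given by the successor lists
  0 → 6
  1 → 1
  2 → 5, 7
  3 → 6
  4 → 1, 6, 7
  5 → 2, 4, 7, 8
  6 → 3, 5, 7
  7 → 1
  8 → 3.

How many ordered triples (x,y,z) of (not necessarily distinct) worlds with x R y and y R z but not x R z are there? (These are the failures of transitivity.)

23

Enumerating: (0,6,3), (0,6,5), (0,6,7), (2,5,2), (2,5,4), (2,5,8), (2,7,1), (3,6,3), (3,6,5), (3,6,7), (4,6,3), (4,6,5), … and 11 more.
Total: 23.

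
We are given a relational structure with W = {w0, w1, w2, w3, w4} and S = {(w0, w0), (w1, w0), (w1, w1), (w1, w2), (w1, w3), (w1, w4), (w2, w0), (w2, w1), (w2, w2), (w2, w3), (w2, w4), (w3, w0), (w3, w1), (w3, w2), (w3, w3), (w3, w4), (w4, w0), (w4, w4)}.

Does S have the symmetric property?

Symmetric: no — w1 S w0 but not w0 S w1.

No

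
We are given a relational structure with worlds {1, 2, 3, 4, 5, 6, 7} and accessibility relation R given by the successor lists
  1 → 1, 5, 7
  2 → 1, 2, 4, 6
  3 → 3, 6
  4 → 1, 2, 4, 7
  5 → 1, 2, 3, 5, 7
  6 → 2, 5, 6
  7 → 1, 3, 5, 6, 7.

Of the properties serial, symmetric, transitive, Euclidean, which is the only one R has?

serial

Serial: yes — every world has a successor (e.g. 1 R 1).
Symmetric: no — 2 R 1 but not 1 R 2.
Transitive: no — 1 R 5 and 5 R 2, but not 1 R 2.
Euclidean: no — 2 R 1 and 2 R 4, but not 1 R 4.
Only serial holds.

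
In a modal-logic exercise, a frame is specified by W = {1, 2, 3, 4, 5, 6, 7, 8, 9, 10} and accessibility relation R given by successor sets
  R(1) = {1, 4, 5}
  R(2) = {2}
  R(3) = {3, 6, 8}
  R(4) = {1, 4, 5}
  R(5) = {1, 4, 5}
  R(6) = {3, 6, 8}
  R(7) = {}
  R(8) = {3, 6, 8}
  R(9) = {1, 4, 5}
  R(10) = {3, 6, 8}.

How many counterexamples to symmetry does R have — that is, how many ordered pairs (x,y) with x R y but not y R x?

Enumerating: (10,3), (10,6), (10,8), (9,1), (9,4), (9,5).

6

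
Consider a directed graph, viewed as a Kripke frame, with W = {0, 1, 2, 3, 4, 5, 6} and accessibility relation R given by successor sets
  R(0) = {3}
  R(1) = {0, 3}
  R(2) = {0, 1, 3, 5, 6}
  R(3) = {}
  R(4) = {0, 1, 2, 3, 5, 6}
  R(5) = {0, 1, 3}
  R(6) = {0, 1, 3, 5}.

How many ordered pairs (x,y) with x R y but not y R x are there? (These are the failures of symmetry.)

Enumerating: (0,3), (1,0), (1,3), (2,0), (2,1), (2,3), (2,5), (2,6), (4,0), (4,1), (4,2), (4,3), … and 9 more.
Total: 21.

21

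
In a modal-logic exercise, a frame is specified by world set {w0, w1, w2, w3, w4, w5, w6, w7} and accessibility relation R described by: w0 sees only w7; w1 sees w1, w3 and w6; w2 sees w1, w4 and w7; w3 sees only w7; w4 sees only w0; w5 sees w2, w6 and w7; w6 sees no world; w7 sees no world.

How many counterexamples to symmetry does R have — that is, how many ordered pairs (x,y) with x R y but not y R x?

11

Enumerating: (w0,w7), (w1,w3), (w1,w6), (w2,w1), (w2,w4), (w2,w7), (w3,w7), (w4,w0), (w5,w2), (w5,w6), (w5,w7).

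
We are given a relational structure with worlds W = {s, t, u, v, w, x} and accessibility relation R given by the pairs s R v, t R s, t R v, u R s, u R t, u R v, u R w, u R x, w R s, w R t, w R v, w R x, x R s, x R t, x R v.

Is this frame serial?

Serial: no — v has no R-successor.

No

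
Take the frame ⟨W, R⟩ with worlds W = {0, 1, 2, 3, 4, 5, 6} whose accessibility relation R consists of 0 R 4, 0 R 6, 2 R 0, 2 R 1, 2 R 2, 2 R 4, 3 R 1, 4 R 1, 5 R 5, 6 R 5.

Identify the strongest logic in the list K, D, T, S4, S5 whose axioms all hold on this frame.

K

Serial (axiom D): no — 1 has no R-successor.
Reflexive (axiom T): no — 0 is not related to itself.
Transitive (axiom 4): no — 0 R 4 and 4 R 1, but not 0 R 1.
Euclidean (axiom 5): no — 0 R 4 and 0 R 6, but not 4 R 6.
So F validates K; D would additionally require R to be serial. The strongest is K.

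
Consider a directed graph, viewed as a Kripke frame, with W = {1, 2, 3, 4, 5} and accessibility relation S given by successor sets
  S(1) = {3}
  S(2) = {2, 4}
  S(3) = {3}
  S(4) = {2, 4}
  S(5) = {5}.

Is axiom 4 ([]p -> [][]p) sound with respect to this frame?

Yes

The schema 4 characterises exactly the transitive frames.
Transitive: yes — every two-step S-path is closed by a direct edge.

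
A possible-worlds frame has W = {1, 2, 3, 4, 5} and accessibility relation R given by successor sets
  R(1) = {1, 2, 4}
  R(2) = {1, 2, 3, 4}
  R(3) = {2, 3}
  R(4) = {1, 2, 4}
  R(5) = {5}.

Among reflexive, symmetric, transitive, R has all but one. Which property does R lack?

Reflexive: yes — every world is R-related to itself.
Symmetric: yes — every pair in R has its reverse in R.
Transitive: no — 1 R 2 and 2 R 3, but not 1 R 3.
Only transitive fails.

transitive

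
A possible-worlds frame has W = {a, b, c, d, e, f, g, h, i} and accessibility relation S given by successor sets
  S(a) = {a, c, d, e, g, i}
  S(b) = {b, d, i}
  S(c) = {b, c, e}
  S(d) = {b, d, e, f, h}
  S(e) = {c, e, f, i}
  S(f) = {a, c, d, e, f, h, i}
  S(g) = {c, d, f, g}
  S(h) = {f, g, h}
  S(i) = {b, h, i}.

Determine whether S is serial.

Yes

Serial: yes — every world has a successor (e.g. a S a).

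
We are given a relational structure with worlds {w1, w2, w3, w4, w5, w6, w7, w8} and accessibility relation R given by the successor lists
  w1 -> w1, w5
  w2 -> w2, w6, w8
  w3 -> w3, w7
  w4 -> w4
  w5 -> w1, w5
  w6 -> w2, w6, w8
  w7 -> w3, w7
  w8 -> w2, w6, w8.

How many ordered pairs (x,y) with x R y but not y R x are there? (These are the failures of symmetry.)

R is symmetric; there are no such tuples.

0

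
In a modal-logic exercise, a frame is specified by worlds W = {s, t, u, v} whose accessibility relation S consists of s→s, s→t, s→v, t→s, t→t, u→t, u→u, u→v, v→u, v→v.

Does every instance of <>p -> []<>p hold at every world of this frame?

The schema 5 characterises exactly the Euclidean frames.
Euclidean: no — s S t and s S v, but not t S v.

No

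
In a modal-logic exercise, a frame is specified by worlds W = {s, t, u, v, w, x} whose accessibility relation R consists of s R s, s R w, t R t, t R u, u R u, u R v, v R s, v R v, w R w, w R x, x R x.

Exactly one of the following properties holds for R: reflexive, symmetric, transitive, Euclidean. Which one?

Reflexive: yes — every world is R-related to itself.
Symmetric: no — s R w but not w R s.
Transitive: no — s R w and w R x, but not s R x.
Euclidean: no — s R w and s R s, but not w R s.
Only reflexive holds.

reflexive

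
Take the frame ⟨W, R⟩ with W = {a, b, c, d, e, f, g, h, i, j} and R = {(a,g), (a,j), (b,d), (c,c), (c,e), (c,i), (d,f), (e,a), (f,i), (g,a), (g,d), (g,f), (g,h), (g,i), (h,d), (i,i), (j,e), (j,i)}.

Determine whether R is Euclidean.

No

Euclidean: no — a R g and a R j, but not g R j.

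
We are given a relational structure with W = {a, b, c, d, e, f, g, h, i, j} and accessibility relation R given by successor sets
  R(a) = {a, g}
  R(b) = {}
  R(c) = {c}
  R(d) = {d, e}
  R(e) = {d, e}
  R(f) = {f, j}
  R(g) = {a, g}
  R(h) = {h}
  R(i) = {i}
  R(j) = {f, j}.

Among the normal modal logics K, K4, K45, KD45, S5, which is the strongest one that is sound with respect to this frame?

Transitive (axiom 4): yes — every two-step R-path is closed by a direct edge.
Euclidean (axiom 5): yes — any two successors of a common world are R-related.
Serial (axiom D): no — b has no R-successor.
Reflexive (axiom T): no — b is not related to itself.
So F validates K, K4, K45; KD45 would additionally require R to be serial. The strongest is K45.

K45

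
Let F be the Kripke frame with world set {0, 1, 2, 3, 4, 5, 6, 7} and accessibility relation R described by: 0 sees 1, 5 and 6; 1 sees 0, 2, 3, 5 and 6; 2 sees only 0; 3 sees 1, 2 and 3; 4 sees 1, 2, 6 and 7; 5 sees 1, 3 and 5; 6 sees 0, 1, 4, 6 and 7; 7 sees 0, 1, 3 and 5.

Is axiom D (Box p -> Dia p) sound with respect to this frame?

By correspondence theory, D is valid on a frame iff R is serial.
Serial: yes — every world has a successor (e.g. 0 R 1).

Yes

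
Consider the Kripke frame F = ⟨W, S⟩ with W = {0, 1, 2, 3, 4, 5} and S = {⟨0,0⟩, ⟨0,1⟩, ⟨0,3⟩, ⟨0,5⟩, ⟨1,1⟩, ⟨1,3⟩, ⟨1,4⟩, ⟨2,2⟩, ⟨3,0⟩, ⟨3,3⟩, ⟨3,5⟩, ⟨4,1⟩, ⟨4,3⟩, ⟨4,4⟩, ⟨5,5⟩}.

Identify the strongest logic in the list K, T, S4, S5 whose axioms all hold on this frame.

Reflexive (axiom T): yes — every world is S-related to itself.
Transitive (axiom 4): no — 0 S 1 and 1 S 4, but not 0 S 4.
Euclidean (axiom 5): no — 0 S 1 and 0 S 5, but not 1 S 5.
So F validates K, T; S4 would additionally require S to be transitive. The strongest is T.

T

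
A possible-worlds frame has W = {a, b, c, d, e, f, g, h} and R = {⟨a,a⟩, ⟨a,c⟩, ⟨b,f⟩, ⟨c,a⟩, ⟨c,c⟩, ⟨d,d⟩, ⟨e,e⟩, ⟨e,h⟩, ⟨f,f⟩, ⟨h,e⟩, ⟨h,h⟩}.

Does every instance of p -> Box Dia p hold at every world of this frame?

Axiom B corresponds to the accessibility relation being symmetric.
Symmetric: no — b R f but not f R b.

No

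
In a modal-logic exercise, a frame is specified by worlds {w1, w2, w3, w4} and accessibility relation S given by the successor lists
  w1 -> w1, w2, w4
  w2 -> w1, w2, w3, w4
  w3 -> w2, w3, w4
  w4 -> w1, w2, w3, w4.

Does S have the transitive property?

Transitive: no — w1 S w2 and w2 S w3, but not w1 S w3.

No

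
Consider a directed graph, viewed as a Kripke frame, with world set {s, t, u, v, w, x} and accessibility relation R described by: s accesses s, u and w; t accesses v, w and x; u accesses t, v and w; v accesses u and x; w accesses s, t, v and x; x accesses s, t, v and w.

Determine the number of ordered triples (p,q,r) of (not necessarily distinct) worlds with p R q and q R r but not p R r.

32

Enumerating: (s,u,t), (s,u,v), (s,w,t), (s,w,v), (s,w,x), (t,v,u), (t,w,s), (t,w,t), (t,x,s), (t,x,t), (u,t,x), (u,v,u), … and 20 more.
Total: 32.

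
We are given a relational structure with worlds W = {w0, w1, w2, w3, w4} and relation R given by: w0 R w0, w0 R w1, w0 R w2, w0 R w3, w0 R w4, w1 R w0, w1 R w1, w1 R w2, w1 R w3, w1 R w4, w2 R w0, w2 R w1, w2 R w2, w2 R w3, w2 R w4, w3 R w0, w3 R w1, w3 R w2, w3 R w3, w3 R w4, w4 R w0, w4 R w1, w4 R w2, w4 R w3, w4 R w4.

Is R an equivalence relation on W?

Yes

Reflexive: yes — every world is R-related to itself.
Symmetric: yes — every pair in R has its reverse in R.
Transitive: yes — every two-step R-path is closed by a direct edge.
So R is an equivalence relation.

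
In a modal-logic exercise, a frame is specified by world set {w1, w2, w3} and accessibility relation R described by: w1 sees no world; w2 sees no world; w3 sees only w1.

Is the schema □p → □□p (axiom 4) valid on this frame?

Yes

The schema 4 characterises exactly the transitive frames.
Transitive: yes — every two-step R-path is closed by a direct edge.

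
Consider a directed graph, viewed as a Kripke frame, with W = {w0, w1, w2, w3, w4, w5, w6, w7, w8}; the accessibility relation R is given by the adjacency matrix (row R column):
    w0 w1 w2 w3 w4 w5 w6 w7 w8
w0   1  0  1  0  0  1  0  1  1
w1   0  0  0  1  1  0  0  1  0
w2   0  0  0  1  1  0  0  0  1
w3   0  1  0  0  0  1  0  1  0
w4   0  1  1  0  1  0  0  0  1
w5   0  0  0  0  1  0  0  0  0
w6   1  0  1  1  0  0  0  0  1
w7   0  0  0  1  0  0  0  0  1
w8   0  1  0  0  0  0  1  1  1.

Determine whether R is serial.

Serial: yes — every world has a successor (e.g. w0 R w0).

Yes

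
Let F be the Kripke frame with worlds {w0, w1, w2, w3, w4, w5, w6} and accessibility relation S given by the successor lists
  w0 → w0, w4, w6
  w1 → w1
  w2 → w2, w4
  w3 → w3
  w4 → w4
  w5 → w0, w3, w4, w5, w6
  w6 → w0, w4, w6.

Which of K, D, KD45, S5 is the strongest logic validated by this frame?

D

Serial (axiom D): yes — every world has a successor (e.g. w0 S w0).
Euclidean (axiom 5): no — w0 S w4 and w0 S w6, but not w4 S w6.
Transitive (axiom 4): yes — every two-step S-path is closed by a direct edge.
Reflexive (axiom T): yes — every world is S-related to itself.
So F validates K, D; KD45 would additionally require S to be Euclidean. The strongest is D.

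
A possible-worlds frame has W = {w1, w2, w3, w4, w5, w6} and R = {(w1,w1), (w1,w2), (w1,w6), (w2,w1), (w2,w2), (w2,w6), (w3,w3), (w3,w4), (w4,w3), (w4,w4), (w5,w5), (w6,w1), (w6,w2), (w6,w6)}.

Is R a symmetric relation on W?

Symmetric: yes — every pair in R has its reverse in R.

Yes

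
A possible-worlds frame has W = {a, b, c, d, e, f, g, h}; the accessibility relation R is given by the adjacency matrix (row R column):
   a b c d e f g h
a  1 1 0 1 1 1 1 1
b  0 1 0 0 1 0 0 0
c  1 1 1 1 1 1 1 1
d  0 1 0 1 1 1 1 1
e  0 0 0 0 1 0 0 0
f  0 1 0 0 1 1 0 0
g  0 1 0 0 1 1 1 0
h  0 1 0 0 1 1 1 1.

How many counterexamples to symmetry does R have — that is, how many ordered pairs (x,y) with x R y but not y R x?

Enumerating: (a,b), (a,d), (a,e), (a,f), (a,g), (a,h), (b,e), (c,a), (c,b), (c,d), (c,e), (c,f), … and 16 more.
Total: 28.

28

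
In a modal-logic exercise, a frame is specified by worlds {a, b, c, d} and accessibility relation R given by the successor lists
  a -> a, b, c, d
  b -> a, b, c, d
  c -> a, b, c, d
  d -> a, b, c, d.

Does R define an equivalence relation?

Reflexive: yes — every world is R-related to itself.
Symmetric: yes — every pair in R has its reverse in R.
Transitive: yes — every two-step R-path is closed by a direct edge.
So R is an equivalence relation.

Yes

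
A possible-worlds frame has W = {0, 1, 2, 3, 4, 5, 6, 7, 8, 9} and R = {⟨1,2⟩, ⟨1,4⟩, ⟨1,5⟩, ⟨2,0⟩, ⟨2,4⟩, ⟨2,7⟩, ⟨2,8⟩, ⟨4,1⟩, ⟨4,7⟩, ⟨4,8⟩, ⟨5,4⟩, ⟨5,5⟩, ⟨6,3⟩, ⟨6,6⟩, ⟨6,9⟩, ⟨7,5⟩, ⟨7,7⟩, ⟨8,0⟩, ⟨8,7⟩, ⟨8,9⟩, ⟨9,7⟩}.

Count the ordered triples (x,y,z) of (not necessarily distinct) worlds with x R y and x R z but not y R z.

40

Enumerating: (1,2,2), (1,2,5), (1,4,2), (1,4,4), (1,4,5), (1,5,2), (2,0,0), (2,0,4), (2,0,7), (2,0,8), (2,4,0), (2,4,4), … and 28 more.
Total: 40.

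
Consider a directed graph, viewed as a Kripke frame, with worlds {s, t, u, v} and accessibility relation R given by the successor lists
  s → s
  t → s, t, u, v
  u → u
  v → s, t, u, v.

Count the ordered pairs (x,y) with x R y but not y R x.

4

Enumerating: (t,s), (t,u), (v,s), (v,u).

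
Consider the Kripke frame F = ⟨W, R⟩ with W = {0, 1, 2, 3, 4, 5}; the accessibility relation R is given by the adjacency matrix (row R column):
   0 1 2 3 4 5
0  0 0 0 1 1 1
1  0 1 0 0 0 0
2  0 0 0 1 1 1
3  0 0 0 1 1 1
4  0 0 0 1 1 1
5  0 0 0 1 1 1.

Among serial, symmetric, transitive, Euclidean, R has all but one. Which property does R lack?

symmetric

Serial: yes — every world has a successor (e.g. 0 R 3).
Symmetric: no — 0 R 3 but not 3 R 0.
Transitive: yes — every two-step R-path is closed by a direct edge.
Euclidean: yes — any two successors of a common world are R-related.
Only symmetric fails.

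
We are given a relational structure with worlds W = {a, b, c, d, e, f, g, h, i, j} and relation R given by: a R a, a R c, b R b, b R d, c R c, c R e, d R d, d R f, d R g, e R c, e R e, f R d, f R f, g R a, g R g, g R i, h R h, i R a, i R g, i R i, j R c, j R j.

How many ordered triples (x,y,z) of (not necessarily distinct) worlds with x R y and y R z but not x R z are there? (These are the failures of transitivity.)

9

Enumerating: (a,c,e), (b,d,f), (b,d,g), (d,g,a), (d,g,i), (f,d,g), (g,a,c), (i,a,c), (j,c,e).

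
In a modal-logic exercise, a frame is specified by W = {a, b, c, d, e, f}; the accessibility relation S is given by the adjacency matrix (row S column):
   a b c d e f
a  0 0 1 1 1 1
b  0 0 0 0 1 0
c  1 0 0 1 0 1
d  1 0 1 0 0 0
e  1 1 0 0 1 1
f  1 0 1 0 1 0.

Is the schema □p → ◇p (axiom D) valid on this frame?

By correspondence theory, D is valid on a frame iff S is serial.
Serial: yes — every world has a successor (e.g. a S c).

Yes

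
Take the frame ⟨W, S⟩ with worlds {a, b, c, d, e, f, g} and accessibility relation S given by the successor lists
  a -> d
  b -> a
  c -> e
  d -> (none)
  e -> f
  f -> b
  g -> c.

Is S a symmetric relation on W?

Symmetric: no — a S d but not d S a.

No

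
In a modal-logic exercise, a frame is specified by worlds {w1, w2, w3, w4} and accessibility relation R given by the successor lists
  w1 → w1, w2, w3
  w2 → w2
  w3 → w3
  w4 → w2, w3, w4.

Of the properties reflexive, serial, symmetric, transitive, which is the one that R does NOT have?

symmetric

Reflexive: yes — every world is R-related to itself.
Serial: yes — every world has a successor (e.g. w1 R w1).
Symmetric: no — w1 R w2 but not w2 R w1.
Transitive: yes — every two-step R-path is closed by a direct edge.
Only symmetric fails.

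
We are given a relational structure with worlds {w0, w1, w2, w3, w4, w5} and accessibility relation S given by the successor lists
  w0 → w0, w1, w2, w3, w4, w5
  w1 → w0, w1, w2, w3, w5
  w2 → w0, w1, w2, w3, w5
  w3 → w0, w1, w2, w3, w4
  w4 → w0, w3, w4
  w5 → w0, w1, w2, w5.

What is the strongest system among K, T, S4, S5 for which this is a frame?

T

Reflexive (axiom T): yes — every world is S-related to itself.
Transitive (axiom 4): no — w1 S w0 and w0 S w4, but not w1 S w4.
Euclidean (axiom 5): no — w0 S w1 and w0 S w4, but not w1 S w4.
So F validates K, T; S4 would additionally require S to be transitive. The strongest is T.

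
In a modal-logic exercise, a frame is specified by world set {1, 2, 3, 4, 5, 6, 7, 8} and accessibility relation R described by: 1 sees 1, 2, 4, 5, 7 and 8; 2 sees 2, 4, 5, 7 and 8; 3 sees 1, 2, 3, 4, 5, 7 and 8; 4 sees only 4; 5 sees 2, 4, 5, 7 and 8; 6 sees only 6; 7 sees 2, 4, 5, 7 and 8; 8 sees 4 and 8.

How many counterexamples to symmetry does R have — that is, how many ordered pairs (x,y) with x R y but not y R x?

Enumerating: (1,2), (1,4), (1,5), (1,7), (1,8), (2,4), (2,8), (3,1), (3,2), (3,4), (3,5), (3,7), (3,8), (5,4), (5,8), (7,4), (7,8), (8,4).

18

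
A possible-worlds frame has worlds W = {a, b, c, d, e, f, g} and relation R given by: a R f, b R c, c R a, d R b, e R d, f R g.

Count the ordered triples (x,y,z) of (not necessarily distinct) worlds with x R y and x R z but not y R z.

Enumerating: (a,f,f), (b,c,c), (c,a,a), (d,b,b), (e,d,d), (f,g,g).

6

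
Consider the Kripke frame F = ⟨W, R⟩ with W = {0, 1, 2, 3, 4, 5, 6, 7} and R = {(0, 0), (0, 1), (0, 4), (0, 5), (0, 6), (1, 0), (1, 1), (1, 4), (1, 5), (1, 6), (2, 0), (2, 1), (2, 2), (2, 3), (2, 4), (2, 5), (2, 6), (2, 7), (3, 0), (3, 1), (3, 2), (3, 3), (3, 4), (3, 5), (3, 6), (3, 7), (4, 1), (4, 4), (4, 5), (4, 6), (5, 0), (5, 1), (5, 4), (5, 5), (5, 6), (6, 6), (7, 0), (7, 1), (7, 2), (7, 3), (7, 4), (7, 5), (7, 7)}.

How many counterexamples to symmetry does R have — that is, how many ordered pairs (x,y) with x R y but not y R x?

Enumerating: (0,4), (0,6), (1,6), (2,0), (2,1), (2,4), (2,5), (2,6), (3,0), (3,1), (3,4), (3,5), … and 7 more.
Total: 19.

19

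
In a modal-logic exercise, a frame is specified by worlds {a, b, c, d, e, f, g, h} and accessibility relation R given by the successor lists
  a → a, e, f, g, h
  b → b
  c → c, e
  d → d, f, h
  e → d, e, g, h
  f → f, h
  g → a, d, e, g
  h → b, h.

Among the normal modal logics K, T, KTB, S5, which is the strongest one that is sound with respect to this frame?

T

Reflexive (axiom T): yes — every world is R-related to itself.
Symmetric (axiom B): no — a R e but not e R a.
Euclidean (axiom 5): no — a R e and a R f, but not e R f.
So F validates K, T; KTB would additionally require R to be symmetric. The strongest is T.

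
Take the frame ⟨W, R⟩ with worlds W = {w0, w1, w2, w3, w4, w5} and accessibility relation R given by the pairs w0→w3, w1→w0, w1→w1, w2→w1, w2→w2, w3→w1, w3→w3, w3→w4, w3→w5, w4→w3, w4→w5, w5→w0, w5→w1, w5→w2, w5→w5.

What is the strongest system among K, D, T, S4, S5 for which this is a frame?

Serial (axiom D): yes — every world has a successor (e.g. w0 R w3).
Reflexive (axiom T): no — w0 is not related to itself.
Transitive (axiom 4): no — w0 R w3 and w3 R w1, but not w0 R w1.
Euclidean (axiom 5): no — w3 R w1 and w3 R w4, but not w1 R w4.
So F validates K, D; T would additionally require R to be reflexive. The strongest is D.

D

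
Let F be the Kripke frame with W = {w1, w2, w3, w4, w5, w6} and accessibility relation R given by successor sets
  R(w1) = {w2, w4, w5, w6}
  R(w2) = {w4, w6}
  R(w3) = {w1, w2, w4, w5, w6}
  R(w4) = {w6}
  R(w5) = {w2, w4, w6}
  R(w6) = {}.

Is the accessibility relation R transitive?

Yes

Transitive: yes — every two-step R-path is closed by a direct edge.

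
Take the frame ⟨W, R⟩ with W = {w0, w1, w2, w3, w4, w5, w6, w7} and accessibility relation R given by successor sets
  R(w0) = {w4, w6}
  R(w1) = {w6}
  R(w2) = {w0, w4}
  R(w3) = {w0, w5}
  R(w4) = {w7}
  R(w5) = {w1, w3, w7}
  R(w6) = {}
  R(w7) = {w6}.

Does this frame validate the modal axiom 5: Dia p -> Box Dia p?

No

The schema 5 characterises exactly the Euclidean frames.
Euclidean: no — w0 R w4 and w0 R w6, but not w4 R w6.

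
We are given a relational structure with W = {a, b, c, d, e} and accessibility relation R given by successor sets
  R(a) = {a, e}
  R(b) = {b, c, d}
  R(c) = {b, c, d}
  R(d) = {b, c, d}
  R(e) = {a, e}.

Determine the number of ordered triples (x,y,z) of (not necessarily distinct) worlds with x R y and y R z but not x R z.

0

R is transitive; there are no such tuples.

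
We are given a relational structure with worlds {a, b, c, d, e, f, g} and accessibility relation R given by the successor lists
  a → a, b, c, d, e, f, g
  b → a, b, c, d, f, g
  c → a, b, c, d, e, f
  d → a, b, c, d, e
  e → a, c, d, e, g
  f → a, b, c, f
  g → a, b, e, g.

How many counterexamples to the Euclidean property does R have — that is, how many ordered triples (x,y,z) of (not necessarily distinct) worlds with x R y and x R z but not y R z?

34

Enumerating: (a,b,e), (a,c,g), (a,d,f), (a,d,g), (a,e,b), (a,e,f), (a,f,d), (a,f,e), (a,f,g), (a,g,c), (a,g,d), (a,g,f), … and 22 more.
Total: 34.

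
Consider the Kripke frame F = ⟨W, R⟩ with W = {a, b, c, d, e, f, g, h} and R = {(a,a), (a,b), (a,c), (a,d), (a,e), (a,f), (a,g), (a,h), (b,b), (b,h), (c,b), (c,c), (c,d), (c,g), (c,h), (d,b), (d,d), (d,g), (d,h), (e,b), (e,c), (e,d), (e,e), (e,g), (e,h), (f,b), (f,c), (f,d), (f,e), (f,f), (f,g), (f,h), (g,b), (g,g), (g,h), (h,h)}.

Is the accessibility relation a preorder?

Reflexive: yes — every world is R-related to itself.
Transitive: yes — every two-step R-path is closed by a direct edge.
So R is a preorder.

Yes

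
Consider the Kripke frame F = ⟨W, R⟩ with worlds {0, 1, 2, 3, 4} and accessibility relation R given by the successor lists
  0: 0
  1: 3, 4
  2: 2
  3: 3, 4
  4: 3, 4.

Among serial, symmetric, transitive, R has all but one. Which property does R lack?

Serial: yes — every world has a successor (e.g. 0 R 0).
Symmetric: no — 1 R 3 but not 3 R 1.
Transitive: yes — every two-step R-path is closed by a direct edge.
Only symmetric fails.

symmetric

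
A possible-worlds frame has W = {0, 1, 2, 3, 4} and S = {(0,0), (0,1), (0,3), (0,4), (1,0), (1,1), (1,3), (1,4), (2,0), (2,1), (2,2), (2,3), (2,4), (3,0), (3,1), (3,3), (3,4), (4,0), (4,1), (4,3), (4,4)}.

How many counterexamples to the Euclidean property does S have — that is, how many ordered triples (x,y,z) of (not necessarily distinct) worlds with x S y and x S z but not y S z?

Enumerating: (2,0,2), (2,1,2), (2,3,2), (2,4,2).

4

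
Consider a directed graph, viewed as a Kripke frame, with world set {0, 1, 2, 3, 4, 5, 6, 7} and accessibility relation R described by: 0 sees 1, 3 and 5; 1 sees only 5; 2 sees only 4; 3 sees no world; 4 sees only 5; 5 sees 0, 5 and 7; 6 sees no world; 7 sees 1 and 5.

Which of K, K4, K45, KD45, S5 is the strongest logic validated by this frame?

Transitive (axiom 4): no — 0 R 5 and 5 R 7, but not 0 R 7.
Euclidean (axiom 5): no — 0 R 1 and 0 R 3, but not 1 R 3.
Serial (axiom D): no — 3 has no R-successor.
Reflexive (axiom T): no — 0 is not related to itself.
So F validates K; K4 would additionally require R to be transitive. The strongest is K.

K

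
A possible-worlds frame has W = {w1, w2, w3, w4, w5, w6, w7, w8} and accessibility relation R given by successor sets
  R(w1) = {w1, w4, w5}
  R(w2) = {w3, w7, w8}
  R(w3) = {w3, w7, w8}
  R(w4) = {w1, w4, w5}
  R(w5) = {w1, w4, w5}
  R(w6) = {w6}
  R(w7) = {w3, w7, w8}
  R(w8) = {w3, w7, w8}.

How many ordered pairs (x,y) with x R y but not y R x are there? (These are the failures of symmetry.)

Enumerating: (w2,w3), (w2,w7), (w2,w8).

3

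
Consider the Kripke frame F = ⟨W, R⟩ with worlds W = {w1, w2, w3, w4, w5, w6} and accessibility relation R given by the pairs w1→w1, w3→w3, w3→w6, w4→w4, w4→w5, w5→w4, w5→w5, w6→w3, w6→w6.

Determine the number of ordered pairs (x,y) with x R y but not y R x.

0

R is symmetric; there are no such tuples.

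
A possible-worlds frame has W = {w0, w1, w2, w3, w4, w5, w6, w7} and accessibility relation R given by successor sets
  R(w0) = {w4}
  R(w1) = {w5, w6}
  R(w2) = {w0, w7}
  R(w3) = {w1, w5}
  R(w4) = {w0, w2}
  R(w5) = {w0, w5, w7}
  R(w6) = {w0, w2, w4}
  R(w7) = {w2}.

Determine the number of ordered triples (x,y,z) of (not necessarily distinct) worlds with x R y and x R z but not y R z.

Enumerating: (w0,w4,w4), (w1,w5,w6), (w1,w6,w5), (w1,w6,w6), (w2,w0,w0), (w2,w0,w7), (w2,w7,w0), (w2,w7,w7), (w3,w1,w1), (w3,w5,w1), (w4,w0,w0), (w4,w0,w2), … and 13 more.
Total: 25.

25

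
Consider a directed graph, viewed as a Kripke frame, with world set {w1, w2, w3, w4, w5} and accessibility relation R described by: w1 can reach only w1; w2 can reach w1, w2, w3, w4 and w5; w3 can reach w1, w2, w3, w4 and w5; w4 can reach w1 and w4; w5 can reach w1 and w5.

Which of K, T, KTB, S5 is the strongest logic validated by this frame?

Reflexive (axiom T): yes — every world is R-related to itself.
Symmetric (axiom B): no — w2 R w1 but not w1 R w2.
Euclidean (axiom 5): no — w2 R w1 and w2 R w3, but not w1 R w3.
So F validates K, T; KTB would additionally require R to be symmetric. The strongest is T.

T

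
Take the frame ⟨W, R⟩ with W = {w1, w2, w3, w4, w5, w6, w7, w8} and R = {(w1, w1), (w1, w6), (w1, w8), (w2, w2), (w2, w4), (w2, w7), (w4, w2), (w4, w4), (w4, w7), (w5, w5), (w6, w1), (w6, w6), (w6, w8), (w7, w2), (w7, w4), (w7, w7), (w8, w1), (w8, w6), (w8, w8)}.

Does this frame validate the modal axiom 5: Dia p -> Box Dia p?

By correspondence theory, 5 is valid on a frame iff R is Euclidean.
Euclidean: yes — any two successors of a common world are R-related.

Yes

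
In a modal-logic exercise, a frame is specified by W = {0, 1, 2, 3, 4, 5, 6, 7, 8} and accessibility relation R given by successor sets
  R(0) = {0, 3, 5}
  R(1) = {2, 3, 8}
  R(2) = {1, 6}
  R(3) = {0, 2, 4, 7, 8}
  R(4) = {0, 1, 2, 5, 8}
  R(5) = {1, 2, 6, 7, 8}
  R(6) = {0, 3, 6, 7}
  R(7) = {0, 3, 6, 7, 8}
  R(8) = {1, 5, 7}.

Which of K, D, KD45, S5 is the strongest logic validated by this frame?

Serial (axiom D): yes — every world has a successor (e.g. 0 R 0).
Euclidean (axiom 5): no — 0 R 3 and 0 R 5, but not 3 R 5.
Transitive (axiom 4): no — 0 R 3 and 3 R 2, but not 0 R 2.
Reflexive (axiom T): no — 1 is not related to itself.
So F validates K, D; KD45 would additionally require R to be Euclidean and transitive. The strongest is D.

D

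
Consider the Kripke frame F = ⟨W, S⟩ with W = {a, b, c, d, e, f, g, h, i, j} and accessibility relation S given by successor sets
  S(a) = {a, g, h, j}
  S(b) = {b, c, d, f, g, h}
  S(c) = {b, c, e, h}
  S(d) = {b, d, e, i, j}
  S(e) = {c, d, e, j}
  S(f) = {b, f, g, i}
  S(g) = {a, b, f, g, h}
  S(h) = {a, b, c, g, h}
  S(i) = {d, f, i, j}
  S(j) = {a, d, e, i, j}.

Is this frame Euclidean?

Euclidean: no — a S g and a S j, but not g S j.

No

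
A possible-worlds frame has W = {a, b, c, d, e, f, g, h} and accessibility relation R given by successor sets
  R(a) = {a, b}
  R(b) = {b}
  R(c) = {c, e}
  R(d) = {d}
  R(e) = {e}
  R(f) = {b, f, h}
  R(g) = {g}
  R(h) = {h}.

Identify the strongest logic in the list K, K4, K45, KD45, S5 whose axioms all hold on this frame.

Transitive (axiom 4): yes — every two-step R-path is closed by a direct edge.
Euclidean (axiom 5): no — f R b and f R h, but not b R h.
Serial (axiom D): yes — every world has a successor (e.g. a R a).
Reflexive (axiom T): yes — every world is R-related to itself.
So F validates K, K4; K45 would additionally require R to be Euclidean. The strongest is K4.

K4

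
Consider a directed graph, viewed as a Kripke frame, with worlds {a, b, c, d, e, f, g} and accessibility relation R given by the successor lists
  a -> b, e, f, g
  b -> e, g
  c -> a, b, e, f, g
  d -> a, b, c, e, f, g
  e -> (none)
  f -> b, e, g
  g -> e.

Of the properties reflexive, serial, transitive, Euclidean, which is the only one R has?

Reflexive: no — a is not related to itself.
Serial: no — e has no R-successor.
Transitive: yes — every two-step R-path is closed by a direct edge.
Euclidean: no — a R b and a R f, but not b R f.
Only transitive holds.

transitive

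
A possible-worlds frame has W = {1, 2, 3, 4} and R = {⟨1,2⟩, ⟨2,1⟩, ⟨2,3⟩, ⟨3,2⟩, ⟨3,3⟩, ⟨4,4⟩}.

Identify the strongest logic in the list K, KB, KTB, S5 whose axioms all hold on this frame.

Symmetric (axiom B): yes — every pair in R has its reverse in R.
Reflexive (axiom T): no — 1 is not related to itself.
Euclidean (axiom 5): no — 2 R 1 and 2 R 3, but not 1 R 3.
So F validates K, KB; KTB would additionally require R to be reflexive. The strongest is KB.

KB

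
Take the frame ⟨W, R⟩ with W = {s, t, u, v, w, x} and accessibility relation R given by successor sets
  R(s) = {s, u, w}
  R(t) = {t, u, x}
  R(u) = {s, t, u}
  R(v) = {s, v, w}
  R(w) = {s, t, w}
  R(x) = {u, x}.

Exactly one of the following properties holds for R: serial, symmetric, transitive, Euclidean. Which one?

Serial: yes — every world has a successor (e.g. s R s).
Symmetric: no — t R x but not x R t.
Transitive: no — s R u and u R t, but not s R t.
Euclidean: no — s R u and s R w, but not u R w.
Only serial holds.

serial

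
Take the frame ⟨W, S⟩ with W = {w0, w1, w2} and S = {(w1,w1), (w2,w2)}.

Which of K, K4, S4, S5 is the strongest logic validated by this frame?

K4

Transitive (axiom 4): yes — every two-step S-path is closed by a direct edge.
Reflexive (axiom T): no — w0 is not related to itself.
Euclidean (axiom 5): yes — any two successors of a common world are S-related.
So F validates K, K4; S4 would additionally require S to be reflexive. The strongest is K4.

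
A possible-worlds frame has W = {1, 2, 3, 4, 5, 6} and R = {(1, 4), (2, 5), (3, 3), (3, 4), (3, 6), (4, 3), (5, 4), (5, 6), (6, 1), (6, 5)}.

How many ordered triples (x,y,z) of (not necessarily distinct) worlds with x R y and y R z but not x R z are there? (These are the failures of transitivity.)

13

Enumerating: (1,4,3), (2,5,4), (2,5,6), (3,6,1), (3,6,5), (4,3,4), (4,3,6), (5,4,3), (5,6,1), (5,6,5), (6,1,4), (6,5,4), (6,5,6).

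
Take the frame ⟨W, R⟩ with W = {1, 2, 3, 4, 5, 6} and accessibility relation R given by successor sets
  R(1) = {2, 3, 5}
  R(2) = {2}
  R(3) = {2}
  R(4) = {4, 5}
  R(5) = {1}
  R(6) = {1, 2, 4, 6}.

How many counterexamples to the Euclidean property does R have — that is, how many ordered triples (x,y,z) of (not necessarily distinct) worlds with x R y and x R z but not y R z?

Enumerating: (1,2,3), (1,2,5), (1,3,3), (1,3,5), (1,5,2), (1,5,3), (1,5,5), (4,5,4), (4,5,5), (5,1,1), (6,1,1), (6,1,4), … and 7 more.
Total: 19.

19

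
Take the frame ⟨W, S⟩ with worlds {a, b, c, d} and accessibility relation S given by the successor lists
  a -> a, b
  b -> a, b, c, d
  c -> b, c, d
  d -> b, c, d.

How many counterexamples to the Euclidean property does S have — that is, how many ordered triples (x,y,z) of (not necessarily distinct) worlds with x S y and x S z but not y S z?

4

Enumerating: (b,a,c), (b,a,d), (b,c,a), (b,d,a).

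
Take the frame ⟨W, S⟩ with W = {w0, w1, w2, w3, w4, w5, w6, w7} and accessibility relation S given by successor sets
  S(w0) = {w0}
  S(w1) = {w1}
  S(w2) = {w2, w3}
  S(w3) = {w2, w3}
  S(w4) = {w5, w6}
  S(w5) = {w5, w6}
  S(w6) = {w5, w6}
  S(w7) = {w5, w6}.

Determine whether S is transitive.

Yes

Transitive: yes — every two-step S-path is closed by a direct edge.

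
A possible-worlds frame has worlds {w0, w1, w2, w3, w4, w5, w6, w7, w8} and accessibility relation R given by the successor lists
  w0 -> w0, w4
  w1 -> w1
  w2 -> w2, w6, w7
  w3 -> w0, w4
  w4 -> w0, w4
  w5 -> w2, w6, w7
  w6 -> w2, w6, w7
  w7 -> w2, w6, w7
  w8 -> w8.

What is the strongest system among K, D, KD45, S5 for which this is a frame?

KD45

Serial (axiom D): yes — every world has a successor (e.g. w0 R w0).
Euclidean (axiom 5): yes — any two successors of a common world are R-related.
Transitive (axiom 4): yes — every two-step R-path is closed by a direct edge.
Reflexive (axiom T): no — w3 is not related to itself.
So F validates K, D, KD45; S5 would additionally require R to be reflexive. The strongest is KD45.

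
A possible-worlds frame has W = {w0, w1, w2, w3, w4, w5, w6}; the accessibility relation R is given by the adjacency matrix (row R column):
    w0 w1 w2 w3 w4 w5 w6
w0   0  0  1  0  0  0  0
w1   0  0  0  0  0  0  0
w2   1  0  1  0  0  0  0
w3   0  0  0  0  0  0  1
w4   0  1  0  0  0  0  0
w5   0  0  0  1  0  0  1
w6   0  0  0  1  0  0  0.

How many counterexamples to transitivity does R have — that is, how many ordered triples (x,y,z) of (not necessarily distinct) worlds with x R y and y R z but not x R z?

Enumerating: (w0,w2,w0), (w3,w6,w3), (w6,w3,w6).

3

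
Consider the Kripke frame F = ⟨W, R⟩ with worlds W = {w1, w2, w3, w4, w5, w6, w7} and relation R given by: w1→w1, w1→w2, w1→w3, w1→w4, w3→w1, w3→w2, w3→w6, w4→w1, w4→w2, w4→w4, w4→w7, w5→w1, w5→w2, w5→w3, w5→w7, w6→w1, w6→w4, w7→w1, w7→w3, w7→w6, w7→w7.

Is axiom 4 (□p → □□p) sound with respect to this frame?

No

By correspondence theory, 4 is valid on a frame iff R is transitive.
Transitive: no — w1 R w3 and w3 R w6, but not w1 R w6.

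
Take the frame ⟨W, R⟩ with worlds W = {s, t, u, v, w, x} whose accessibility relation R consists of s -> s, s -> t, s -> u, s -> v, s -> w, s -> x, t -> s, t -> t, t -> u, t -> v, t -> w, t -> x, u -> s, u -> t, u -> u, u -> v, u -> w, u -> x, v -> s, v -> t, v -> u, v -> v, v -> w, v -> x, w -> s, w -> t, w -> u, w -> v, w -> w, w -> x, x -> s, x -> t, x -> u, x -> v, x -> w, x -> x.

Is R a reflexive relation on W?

Reflexive: yes — every world is R-related to itself.

Yes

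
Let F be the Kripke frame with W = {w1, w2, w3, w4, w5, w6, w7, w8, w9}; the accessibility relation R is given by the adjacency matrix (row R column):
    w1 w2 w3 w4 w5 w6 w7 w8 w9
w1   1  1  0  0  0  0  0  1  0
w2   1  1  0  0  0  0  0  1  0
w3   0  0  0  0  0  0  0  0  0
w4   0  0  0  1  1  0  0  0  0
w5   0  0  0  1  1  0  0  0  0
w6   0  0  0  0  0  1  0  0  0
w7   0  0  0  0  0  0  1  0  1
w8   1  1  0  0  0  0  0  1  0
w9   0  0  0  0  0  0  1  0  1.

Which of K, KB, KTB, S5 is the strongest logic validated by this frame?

KB

Symmetric (axiom B): yes — every pair in R has its reverse in R.
Reflexive (axiom T): no — w3 is not related to itself.
Euclidean (axiom 5): yes — any two successors of a common world are R-related.
So F validates K, KB; KTB would additionally require R to be reflexive. The strongest is KB.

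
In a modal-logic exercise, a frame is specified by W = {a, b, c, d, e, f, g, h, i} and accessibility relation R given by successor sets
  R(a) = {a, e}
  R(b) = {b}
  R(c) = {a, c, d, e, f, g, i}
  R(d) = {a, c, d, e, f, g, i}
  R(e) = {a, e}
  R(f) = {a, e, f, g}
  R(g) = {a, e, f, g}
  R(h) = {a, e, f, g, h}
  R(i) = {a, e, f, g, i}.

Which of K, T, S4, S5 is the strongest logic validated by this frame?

Reflexive (axiom T): yes — every world is R-related to itself.
Transitive (axiom 4): yes — every two-step R-path is closed by a direct edge.
Euclidean (axiom 5): no — c R a and c R d, but not a R d.
So F validates K, T, S4; S5 would additionally require R to be Euclidean. The strongest is S4.

S4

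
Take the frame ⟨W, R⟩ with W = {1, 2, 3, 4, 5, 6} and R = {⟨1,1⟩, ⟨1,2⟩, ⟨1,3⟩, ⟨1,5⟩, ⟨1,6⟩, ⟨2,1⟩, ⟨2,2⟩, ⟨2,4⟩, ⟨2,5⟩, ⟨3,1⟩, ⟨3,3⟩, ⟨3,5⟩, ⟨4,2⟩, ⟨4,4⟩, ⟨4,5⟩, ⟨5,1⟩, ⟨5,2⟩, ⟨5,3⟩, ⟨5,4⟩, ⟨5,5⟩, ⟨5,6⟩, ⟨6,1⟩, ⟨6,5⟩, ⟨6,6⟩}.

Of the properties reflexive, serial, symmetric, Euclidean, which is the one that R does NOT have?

Euclidean

Reflexive: yes — every world is R-related to itself.
Serial: yes — every world has a successor (e.g. 1 R 1).
Symmetric: yes — every pair in R has its reverse in R.
Euclidean: no — 1 R 2 and 1 R 3, but not 2 R 3.
Only Euclidean fails.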